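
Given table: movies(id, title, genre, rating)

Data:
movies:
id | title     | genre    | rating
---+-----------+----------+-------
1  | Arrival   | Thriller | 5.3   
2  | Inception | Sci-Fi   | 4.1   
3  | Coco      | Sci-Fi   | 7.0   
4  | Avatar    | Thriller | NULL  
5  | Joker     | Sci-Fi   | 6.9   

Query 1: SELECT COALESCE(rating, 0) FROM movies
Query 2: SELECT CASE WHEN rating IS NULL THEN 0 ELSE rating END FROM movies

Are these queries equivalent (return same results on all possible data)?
Yes, equivalent

Both queries return: [(0,), (4.1,), (5.3,), (6.9,), (7.0,)]

Reason: COALESCE vs CASE for NULL handling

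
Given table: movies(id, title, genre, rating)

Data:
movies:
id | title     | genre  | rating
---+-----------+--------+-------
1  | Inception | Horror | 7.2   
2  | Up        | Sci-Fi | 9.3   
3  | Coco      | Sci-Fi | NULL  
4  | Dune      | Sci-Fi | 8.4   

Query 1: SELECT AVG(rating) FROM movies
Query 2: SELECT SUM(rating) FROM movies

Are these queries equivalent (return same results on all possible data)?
No, not equivalent

Query 1 returns: [(8.3,)]
Query 2 returns: [(24.900000000000002,)]

Reason: AVG vs SUM give different aggregate values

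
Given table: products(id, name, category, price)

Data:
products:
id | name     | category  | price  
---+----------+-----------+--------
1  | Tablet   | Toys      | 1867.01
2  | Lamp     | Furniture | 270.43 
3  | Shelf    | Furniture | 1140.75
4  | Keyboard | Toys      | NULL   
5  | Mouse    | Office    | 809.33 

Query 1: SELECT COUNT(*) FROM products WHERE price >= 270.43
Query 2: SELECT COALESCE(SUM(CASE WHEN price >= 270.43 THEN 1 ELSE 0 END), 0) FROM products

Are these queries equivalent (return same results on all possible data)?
Yes, equivalent

Both queries return: [(4,)]

Reason: COUNT with WHERE vs conditional SUM (COALESCE handles empty-table NULL)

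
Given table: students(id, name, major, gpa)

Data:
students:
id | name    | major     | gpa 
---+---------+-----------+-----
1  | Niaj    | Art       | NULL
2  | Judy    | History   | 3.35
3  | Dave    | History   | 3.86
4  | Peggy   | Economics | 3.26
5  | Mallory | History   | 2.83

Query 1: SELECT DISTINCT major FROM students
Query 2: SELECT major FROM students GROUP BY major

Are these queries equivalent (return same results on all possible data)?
Yes, equivalent

Both queries return: [('Art',), ('Economics',), ('History',)]

Reason: Both get unique majors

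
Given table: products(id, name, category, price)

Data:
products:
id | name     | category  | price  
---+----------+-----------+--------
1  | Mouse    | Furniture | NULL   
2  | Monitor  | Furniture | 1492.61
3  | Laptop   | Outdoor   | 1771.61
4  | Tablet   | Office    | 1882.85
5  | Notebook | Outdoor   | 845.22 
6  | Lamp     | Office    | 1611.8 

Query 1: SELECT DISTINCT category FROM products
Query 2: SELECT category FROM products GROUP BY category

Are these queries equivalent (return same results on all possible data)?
Yes, equivalent

Both queries return: [('Furniture',), ('Office',), ('Outdoor',)]

Reason: Both get unique categorys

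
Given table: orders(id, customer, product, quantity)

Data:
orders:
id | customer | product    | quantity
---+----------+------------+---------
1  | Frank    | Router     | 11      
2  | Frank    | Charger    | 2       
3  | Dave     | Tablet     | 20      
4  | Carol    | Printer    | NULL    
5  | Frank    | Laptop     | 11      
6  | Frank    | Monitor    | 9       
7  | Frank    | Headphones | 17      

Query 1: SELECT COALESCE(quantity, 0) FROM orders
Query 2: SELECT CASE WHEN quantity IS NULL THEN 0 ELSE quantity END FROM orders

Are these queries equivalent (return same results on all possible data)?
Yes, equivalent

Both queries return: [(0,), (2,), (9,), (11,), (11,), (17,), (20,)]

Reason: COALESCE vs CASE for NULL handling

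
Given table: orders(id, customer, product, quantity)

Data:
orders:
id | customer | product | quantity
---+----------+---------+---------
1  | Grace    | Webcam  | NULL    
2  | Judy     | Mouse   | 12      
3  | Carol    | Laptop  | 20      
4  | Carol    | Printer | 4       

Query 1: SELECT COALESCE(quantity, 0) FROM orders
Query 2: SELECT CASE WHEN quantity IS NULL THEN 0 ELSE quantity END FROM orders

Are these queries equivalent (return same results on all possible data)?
Yes, equivalent

Both queries return: [(0,), (4,), (12,), (20,)]

Reason: COALESCE vs CASE for NULL handling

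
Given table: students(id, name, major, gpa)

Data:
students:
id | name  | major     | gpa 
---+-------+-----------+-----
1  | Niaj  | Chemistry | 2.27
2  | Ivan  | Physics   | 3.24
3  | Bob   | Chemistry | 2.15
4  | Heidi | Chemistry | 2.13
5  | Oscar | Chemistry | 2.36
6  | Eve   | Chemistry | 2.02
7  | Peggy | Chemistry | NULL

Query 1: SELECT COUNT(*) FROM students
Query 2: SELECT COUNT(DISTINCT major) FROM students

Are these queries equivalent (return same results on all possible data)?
No, not equivalent

Query 1 returns: [(7,)]
Query 2 returns: [(2,)]

Reason: COUNT(*) counts rows, COUNT(DISTINCT major) counts unique majors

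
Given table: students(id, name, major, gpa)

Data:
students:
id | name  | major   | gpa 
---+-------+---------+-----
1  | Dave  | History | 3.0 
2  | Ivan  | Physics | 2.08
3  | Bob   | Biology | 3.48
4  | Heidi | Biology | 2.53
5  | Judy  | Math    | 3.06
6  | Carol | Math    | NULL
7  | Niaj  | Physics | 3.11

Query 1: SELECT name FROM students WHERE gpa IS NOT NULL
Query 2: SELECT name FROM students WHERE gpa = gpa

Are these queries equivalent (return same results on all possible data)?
Yes, equivalent

Both queries return: [('Bob',), ('Dave',), ('Heidi',), ('Ivan',), ('Judy',), ('Niaj',)]

Reason: IS NOT NULL vs self-equality (both exclude NULLs)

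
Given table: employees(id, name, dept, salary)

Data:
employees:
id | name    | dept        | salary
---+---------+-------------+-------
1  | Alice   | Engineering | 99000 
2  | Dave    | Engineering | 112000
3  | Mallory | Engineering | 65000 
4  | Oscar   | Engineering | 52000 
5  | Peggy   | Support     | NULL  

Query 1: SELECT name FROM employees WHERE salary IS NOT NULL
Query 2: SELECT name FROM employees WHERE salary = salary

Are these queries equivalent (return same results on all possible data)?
Yes, equivalent

Both queries return: [('Alice',), ('Dave',), ('Mallory',), ('Oscar',)]

Reason: IS NOT NULL vs self-equality (both exclude NULLs)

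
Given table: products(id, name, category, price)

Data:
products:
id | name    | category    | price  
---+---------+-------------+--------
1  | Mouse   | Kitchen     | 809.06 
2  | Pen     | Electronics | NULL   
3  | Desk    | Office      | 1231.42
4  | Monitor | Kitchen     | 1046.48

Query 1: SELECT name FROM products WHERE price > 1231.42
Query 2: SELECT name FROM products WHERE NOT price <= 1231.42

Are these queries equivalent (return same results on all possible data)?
Yes, equivalent

Both queries return: []

Reason: Both filter price > 1231.42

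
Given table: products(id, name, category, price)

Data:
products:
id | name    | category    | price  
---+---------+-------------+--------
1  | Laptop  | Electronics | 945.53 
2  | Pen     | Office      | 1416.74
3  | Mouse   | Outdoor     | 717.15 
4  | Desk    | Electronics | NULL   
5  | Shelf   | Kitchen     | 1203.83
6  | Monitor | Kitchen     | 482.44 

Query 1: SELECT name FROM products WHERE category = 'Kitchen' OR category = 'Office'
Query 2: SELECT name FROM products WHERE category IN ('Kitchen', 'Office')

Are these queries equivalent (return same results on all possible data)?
Yes, equivalent

Both queries return: [('Monitor',), ('Pen',), ('Shelf',)]

Reason: OR vs IN are equivalent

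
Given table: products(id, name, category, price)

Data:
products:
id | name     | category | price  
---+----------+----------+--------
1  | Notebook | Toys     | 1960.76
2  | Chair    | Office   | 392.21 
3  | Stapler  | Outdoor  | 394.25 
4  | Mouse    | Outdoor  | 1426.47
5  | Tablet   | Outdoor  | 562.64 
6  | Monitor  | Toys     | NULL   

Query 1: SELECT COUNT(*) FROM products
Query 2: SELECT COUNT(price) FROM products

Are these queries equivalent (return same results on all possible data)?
No, not equivalent

Query 1 returns: [(6,)]
Query 2 returns: [(5,)]

Reason: COUNT(*) includes NULLs, COUNT(column) excludes them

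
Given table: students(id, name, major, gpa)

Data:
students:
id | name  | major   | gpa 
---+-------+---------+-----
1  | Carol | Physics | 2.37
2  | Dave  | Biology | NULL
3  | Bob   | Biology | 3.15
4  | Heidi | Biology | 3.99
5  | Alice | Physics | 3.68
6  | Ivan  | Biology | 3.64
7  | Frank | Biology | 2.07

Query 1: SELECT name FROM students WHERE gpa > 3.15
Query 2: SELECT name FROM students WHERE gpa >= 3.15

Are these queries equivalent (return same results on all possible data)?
No, not equivalent

Query 1 returns: [('Heidi',), ('Alice',), ('Ivan',)]
Query 2 returns: [('Bob',), ('Heidi',), ('Alice',), ('Ivan',)]

Reason: > vs >= gives different results when gpa = 3.15 exists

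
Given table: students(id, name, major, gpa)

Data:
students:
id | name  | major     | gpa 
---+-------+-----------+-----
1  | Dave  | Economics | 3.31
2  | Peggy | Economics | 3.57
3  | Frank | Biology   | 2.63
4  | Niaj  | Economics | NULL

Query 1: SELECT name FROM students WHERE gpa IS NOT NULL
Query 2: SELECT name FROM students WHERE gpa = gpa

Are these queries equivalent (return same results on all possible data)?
Yes, equivalent

Both queries return: [('Dave',), ('Frank',), ('Peggy',)]

Reason: IS NOT NULL vs self-equality (both exclude NULLs)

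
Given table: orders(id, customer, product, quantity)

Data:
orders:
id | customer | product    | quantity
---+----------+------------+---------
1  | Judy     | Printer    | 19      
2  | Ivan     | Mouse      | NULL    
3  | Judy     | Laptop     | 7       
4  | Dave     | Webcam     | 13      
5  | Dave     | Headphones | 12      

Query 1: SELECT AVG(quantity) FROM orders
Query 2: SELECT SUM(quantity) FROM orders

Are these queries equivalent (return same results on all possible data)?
No, not equivalent

Query 1 returns: [(12.75,)]
Query 2 returns: [(51,)]

Reason: AVG vs SUM give different aggregate values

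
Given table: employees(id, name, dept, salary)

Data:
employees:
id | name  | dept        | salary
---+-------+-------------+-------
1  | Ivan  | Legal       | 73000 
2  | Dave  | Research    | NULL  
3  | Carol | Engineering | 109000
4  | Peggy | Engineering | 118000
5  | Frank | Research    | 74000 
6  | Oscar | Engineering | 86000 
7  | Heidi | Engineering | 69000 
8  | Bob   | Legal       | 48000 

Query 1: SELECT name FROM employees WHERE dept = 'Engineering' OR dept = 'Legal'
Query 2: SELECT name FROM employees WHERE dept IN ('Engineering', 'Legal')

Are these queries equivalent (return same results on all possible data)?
Yes, equivalent

Both queries return: [('Bob',), ('Carol',), ('Heidi',), ('Ivan',), ('Oscar',), ('Peggy',)]

Reason: OR vs IN are equivalent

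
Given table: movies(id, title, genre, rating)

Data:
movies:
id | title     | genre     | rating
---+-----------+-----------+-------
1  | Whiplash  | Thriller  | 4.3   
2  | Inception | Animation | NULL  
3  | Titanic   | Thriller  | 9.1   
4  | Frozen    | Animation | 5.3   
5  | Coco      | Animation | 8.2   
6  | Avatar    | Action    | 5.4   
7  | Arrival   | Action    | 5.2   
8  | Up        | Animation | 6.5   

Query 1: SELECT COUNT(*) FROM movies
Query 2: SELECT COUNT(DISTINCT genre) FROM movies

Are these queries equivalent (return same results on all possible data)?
No, not equivalent

Query 1 returns: [(8,)]
Query 2 returns: [(3,)]

Reason: COUNT(*) counts rows, COUNT(DISTINCT genre) counts unique genres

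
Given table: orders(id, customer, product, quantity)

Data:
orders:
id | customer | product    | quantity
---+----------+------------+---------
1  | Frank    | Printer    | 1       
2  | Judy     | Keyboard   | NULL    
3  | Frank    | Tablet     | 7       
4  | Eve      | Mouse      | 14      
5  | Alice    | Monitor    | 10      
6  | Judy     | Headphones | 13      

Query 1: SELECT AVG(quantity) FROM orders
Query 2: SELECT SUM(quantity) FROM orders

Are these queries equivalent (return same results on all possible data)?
No, not equivalent

Query 1 returns: [(9.0,)]
Query 2 returns: [(45,)]

Reason: AVG vs SUM give different aggregate values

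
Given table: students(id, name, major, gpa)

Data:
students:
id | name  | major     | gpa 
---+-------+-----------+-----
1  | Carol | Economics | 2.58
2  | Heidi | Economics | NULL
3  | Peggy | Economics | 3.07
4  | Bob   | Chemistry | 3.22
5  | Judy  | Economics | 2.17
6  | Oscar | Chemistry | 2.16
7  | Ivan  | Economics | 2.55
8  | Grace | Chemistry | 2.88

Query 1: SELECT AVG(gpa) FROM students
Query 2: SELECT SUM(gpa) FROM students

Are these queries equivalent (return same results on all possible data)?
No, not equivalent

Query 1 returns: [(2.6614285714285715,)]
Query 2 returns: [(18.63,)]

Reason: AVG vs SUM give different aggregate values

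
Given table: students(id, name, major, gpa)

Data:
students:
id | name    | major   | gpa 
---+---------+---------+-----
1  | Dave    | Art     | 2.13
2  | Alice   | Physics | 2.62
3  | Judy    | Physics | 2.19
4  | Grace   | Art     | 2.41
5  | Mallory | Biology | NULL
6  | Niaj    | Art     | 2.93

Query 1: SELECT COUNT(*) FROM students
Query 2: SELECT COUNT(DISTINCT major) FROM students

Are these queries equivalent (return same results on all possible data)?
No, not equivalent

Query 1 returns: [(6,)]
Query 2 returns: [(3,)]

Reason: COUNT(*) counts rows, COUNT(DISTINCT major) counts unique majors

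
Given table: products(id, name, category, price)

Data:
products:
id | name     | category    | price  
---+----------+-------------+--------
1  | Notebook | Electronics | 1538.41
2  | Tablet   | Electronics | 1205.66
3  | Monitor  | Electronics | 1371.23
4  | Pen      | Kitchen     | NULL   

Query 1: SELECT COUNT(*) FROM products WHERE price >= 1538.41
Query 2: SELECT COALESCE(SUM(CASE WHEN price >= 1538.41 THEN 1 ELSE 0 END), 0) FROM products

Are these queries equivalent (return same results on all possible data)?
Yes, equivalent

Both queries return: [(1,)]

Reason: COUNT with WHERE vs conditional SUM (COALESCE handles empty-table NULL)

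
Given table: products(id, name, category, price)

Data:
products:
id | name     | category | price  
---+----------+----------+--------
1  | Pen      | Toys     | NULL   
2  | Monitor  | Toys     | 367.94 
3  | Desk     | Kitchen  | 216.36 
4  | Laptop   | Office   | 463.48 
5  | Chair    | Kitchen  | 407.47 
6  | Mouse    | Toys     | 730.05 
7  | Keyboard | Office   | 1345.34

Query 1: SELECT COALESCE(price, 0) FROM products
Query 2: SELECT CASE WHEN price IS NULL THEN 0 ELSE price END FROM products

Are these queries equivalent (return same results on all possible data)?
Yes, equivalent

Both queries return: [(0,), (216.36,), (367.94,), (407.47,), (463.48,), (730.05,), (1345.34,)]

Reason: COALESCE vs CASE for NULL handling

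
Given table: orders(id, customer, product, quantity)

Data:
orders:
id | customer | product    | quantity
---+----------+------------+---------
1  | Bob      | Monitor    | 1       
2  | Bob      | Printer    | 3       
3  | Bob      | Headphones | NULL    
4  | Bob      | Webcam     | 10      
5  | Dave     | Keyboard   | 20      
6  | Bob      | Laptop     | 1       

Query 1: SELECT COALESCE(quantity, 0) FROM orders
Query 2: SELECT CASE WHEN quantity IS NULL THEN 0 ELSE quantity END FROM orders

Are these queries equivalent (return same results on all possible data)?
Yes, equivalent

Both queries return: [(0,), (1,), (1,), (3,), (10,), (20,)]

Reason: COALESCE vs CASE for NULL handling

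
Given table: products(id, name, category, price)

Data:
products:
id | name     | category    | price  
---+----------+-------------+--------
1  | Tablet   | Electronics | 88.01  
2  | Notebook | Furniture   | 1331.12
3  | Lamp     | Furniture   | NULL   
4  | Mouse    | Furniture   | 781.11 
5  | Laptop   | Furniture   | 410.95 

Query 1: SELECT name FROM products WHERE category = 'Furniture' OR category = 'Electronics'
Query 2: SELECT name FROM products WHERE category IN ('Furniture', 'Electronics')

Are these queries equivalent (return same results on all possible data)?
Yes, equivalent

Both queries return: [('Lamp',), ('Laptop',), ('Mouse',), ('Notebook',), ('Tablet',)]

Reason: OR vs IN are equivalent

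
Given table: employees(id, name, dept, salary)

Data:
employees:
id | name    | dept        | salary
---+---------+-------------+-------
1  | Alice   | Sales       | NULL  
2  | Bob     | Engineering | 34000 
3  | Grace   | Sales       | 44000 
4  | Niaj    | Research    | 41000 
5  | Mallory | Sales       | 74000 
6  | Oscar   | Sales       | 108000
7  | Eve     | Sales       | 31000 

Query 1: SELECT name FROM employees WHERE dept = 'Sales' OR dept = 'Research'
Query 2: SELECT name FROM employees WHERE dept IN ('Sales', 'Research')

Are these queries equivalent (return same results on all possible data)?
Yes, equivalent

Both queries return: [('Alice',), ('Eve',), ('Grace',), ('Mallory',), ('Niaj',), ('Oscar',)]

Reason: OR vs IN are equivalent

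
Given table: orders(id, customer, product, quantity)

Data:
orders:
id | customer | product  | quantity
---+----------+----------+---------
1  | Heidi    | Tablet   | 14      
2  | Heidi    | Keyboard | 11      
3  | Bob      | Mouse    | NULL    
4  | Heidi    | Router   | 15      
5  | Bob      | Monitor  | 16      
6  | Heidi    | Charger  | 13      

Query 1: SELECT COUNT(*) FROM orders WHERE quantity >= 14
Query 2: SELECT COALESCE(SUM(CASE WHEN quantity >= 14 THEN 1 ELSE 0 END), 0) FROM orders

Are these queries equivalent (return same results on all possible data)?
Yes, equivalent

Both queries return: [(3,)]

Reason: COUNT with WHERE vs conditional SUM (COALESCE handles empty-table NULL)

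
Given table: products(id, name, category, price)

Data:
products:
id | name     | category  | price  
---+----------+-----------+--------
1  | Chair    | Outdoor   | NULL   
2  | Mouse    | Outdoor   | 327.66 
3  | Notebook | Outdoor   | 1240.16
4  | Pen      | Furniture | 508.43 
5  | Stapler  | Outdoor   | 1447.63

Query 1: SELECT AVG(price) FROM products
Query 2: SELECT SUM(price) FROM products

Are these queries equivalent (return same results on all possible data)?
No, not equivalent

Query 1 returns: [(880.97,)]
Query 2 returns: [(3523.88,)]

Reason: AVG vs SUM give different aggregate values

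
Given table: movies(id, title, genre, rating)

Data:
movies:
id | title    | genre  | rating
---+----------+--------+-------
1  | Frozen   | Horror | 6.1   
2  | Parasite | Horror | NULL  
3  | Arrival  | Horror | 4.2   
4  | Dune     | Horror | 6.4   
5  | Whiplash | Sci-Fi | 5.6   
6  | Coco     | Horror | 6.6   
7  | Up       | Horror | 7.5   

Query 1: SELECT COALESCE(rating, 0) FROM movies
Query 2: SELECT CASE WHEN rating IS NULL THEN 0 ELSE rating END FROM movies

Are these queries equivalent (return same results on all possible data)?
Yes, equivalent

Both queries return: [(0,), (4.2,), (5.6,), (6.1,), (6.4,), (6.6,), (7.5,)]

Reason: COALESCE vs CASE for NULL handling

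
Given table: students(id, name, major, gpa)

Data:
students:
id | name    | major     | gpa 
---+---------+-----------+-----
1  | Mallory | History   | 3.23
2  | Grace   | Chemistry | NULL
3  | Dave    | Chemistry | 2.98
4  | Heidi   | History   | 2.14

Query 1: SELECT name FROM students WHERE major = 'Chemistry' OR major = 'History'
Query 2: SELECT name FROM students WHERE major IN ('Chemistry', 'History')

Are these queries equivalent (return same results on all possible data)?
Yes, equivalent

Both queries return: [('Dave',), ('Grace',), ('Heidi',), ('Mallory',)]

Reason: OR vs IN are equivalent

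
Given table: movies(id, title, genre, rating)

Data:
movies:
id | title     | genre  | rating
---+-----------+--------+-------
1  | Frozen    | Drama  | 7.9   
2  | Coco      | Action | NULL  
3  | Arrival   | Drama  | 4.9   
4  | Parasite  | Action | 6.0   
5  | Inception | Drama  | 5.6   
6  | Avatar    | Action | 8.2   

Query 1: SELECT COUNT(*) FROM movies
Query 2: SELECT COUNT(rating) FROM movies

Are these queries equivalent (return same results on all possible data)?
No, not equivalent

Query 1 returns: [(6,)]
Query 2 returns: [(5,)]

Reason: COUNT(*) includes NULLs, COUNT(column) excludes them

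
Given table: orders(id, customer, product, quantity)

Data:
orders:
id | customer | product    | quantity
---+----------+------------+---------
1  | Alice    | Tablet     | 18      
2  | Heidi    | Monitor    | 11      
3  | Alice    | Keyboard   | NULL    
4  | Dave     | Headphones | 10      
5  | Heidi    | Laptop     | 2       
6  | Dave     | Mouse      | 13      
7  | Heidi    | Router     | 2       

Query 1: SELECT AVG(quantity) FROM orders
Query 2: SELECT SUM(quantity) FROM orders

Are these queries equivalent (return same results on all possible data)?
No, not equivalent

Query 1 returns: [(9.333333333333334,)]
Query 2 returns: [(56,)]

Reason: AVG vs SUM give different aggregate values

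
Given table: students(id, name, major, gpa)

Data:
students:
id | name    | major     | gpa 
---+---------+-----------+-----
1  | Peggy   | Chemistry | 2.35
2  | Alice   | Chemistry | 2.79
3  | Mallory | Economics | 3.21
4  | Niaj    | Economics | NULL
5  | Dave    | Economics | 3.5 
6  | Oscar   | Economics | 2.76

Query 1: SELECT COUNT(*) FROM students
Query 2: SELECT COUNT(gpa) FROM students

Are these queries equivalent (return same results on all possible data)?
No, not equivalent

Query 1 returns: [(6,)]
Query 2 returns: [(5,)]

Reason: COUNT(*) includes NULLs, COUNT(column) excludes them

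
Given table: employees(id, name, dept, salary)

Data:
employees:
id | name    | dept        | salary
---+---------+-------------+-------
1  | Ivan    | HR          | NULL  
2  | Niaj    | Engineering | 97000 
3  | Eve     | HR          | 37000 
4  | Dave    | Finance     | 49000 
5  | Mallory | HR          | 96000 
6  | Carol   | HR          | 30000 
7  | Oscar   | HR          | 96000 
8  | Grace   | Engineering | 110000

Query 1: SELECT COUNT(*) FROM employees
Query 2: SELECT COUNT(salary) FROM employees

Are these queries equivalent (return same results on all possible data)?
No, not equivalent

Query 1 returns: [(8,)]
Query 2 returns: [(7,)]

Reason: COUNT(*) includes NULLs, COUNT(column) excludes them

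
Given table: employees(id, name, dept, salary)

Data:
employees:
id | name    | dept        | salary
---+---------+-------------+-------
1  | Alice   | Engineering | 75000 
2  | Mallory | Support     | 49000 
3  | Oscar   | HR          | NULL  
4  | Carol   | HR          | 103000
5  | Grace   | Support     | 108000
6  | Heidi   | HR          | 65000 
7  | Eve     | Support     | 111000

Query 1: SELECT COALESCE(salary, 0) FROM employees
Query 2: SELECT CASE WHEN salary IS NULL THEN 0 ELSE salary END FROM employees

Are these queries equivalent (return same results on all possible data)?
Yes, equivalent

Both queries return: [(0,), (49000,), (65000,), (75000,), (103000,), (108000,), (111000,)]

Reason: COALESCE vs CASE for NULL handling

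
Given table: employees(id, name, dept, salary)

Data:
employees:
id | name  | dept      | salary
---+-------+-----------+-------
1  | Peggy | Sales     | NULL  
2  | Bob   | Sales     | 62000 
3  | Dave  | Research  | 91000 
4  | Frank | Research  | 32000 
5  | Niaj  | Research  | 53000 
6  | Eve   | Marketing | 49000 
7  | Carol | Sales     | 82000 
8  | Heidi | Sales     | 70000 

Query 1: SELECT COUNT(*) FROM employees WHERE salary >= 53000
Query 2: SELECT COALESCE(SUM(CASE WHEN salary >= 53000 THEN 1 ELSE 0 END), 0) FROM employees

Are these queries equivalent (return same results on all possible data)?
Yes, equivalent

Both queries return: [(5,)]

Reason: COUNT with WHERE vs conditional SUM (COALESCE handles empty-table NULL)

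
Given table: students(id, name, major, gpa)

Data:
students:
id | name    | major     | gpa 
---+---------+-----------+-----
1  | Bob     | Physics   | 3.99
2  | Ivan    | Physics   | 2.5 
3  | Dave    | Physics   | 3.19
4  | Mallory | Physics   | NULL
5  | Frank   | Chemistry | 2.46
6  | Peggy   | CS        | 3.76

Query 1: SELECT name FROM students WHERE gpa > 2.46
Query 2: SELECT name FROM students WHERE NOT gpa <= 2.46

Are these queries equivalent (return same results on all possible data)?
Yes, equivalent

Both queries return: [('Bob',), ('Dave',), ('Ivan',), ('Peggy',)]

Reason: Both filter gpa > 2.46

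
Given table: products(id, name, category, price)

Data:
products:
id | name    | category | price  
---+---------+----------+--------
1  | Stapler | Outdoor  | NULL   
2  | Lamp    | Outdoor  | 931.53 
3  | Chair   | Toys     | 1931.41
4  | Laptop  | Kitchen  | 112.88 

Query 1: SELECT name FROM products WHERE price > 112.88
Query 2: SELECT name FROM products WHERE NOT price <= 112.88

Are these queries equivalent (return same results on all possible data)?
Yes, equivalent

Both queries return: [('Chair',), ('Lamp',)]

Reason: Both filter price > 112.88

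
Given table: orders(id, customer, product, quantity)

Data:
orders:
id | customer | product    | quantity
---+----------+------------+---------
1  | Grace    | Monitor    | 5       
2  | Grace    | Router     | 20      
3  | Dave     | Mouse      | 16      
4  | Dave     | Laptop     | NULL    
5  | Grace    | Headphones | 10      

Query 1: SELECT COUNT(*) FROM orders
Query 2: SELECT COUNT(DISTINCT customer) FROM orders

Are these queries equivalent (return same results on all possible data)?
No, not equivalent

Query 1 returns: [(5,)]
Query 2 returns: [(2,)]

Reason: COUNT(*) counts rows, COUNT(DISTINCT customer) counts unique customers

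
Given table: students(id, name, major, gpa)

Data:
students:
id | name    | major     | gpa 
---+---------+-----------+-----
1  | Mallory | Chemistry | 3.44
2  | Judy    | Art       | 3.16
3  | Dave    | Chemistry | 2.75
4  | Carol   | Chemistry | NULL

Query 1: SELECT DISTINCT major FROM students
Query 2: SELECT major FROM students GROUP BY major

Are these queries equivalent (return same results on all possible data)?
Yes, equivalent

Both queries return: [('Art',), ('Chemistry',)]

Reason: Both get unique majors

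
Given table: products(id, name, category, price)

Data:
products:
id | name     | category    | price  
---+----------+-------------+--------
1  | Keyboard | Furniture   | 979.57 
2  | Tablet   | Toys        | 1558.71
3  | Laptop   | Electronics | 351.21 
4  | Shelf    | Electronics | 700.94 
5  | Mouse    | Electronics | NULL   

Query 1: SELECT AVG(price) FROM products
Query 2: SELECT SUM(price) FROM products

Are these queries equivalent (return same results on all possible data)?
No, not equivalent

Query 1 returns: [(897.6075000000001,)]
Query 2 returns: [(3590.4300000000003,)]

Reason: AVG vs SUM give different aggregate values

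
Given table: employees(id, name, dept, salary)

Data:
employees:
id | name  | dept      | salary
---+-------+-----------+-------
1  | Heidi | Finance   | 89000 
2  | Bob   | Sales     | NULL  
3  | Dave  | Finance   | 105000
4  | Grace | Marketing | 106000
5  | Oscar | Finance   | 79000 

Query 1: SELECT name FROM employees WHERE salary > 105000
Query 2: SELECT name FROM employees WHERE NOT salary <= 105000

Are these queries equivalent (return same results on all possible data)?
Yes, equivalent

Both queries return: [('Grace',)]

Reason: Both filter salary > 105000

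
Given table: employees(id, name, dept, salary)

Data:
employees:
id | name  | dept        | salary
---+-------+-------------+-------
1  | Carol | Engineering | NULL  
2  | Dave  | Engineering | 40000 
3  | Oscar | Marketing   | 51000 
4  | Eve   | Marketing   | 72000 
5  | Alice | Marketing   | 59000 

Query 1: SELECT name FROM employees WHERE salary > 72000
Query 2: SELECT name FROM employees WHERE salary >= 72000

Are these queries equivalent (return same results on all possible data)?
No, not equivalent

Query 1 returns: []
Query 2 returns: [('Eve',)]

Reason: > vs >= gives different results when salary = 72000 exists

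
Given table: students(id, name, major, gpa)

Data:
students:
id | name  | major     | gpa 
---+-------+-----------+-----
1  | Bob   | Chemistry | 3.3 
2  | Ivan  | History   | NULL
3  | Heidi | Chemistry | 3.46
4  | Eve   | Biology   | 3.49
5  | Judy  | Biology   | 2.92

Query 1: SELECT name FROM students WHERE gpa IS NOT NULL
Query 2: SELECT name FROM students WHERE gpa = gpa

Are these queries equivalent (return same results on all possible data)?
Yes, equivalent

Both queries return: [('Bob',), ('Eve',), ('Heidi',), ('Judy',)]

Reason: IS NOT NULL vs self-equality (both exclude NULLs)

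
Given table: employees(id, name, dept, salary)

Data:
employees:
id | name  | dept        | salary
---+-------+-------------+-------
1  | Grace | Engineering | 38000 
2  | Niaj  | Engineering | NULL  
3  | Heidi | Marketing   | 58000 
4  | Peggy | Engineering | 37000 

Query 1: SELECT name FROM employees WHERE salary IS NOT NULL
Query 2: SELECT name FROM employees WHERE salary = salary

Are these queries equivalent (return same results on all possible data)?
Yes, equivalent

Both queries return: [('Grace',), ('Heidi',), ('Peggy',)]

Reason: IS NOT NULL vs self-equality (both exclude NULLs)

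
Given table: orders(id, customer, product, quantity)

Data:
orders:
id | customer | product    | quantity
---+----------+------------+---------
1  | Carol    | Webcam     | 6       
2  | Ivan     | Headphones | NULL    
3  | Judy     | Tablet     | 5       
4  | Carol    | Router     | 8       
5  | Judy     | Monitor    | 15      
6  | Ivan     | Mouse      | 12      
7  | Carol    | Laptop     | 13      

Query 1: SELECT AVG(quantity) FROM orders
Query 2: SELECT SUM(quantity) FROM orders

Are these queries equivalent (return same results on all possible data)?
No, not equivalent

Query 1 returns: [(9.833333333333334,)]
Query 2 returns: [(59,)]

Reason: AVG vs SUM give different aggregate values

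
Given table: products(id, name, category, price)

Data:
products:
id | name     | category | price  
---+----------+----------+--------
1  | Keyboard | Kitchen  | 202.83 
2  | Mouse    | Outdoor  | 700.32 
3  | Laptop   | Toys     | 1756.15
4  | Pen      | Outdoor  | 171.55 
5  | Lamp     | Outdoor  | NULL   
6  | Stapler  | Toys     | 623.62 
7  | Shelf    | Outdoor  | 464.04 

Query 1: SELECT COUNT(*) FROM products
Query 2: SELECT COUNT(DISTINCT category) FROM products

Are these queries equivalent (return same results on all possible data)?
No, not equivalent

Query 1 returns: [(7,)]
Query 2 returns: [(3,)]

Reason: COUNT(*) counts rows, COUNT(DISTINCT category) counts unique categorys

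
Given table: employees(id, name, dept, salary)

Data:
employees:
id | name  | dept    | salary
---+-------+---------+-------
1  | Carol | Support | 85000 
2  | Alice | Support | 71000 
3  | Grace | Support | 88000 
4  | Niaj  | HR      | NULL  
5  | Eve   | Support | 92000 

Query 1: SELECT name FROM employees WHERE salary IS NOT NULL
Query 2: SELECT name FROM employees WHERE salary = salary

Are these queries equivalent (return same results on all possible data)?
Yes, equivalent

Both queries return: [('Alice',), ('Carol',), ('Eve',), ('Grace',)]

Reason: IS NOT NULL vs self-equality (both exclude NULLs)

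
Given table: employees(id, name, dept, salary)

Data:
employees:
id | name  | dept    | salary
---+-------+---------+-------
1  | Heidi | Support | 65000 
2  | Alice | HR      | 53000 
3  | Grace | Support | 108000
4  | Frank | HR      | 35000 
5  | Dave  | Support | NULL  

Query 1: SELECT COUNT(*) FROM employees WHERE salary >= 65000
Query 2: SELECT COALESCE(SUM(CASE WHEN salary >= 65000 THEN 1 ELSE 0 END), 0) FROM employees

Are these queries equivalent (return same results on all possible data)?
Yes, equivalent

Both queries return: [(2,)]

Reason: COUNT with WHERE vs conditional SUM (COALESCE handles empty-table NULL)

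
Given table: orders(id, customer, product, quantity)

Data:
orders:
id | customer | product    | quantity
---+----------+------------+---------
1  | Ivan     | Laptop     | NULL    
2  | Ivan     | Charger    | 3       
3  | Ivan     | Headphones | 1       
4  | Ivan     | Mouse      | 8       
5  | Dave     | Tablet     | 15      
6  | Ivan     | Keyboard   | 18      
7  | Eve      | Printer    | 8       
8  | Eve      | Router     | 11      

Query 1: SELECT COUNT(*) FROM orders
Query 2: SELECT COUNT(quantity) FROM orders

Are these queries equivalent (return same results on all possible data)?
No, not equivalent

Query 1 returns: [(8,)]
Query 2 returns: [(7,)]

Reason: COUNT(*) includes NULLs, COUNT(column) excludes them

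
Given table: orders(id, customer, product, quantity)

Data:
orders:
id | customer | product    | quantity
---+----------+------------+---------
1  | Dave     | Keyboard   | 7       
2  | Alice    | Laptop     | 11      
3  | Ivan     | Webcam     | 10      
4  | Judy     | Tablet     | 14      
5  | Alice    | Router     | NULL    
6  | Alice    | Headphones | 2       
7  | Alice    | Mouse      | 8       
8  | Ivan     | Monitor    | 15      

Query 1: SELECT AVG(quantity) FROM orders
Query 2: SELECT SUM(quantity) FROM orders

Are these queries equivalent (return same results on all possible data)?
No, not equivalent

Query 1 returns: [(9.571428571428571,)]
Query 2 returns: [(67,)]

Reason: AVG vs SUM give different aggregate values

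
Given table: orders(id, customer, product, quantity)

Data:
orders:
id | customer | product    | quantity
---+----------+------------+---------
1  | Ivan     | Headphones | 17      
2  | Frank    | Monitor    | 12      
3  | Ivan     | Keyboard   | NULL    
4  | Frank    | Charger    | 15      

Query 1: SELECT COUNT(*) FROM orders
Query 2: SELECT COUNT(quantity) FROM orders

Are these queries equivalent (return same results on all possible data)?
No, not equivalent

Query 1 returns: [(4,)]
Query 2 returns: [(3,)]

Reason: COUNT(*) includes NULLs, COUNT(column) excludes them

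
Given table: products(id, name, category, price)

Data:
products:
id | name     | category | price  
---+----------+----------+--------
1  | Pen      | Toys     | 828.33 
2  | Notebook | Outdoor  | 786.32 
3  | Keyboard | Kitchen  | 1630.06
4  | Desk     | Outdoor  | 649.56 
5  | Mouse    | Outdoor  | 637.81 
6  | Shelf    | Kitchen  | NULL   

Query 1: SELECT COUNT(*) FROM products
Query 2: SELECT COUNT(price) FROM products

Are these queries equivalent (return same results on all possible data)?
No, not equivalent

Query 1 returns: [(6,)]
Query 2 returns: [(5,)]

Reason: COUNT(*) includes NULLs, COUNT(column) excludes them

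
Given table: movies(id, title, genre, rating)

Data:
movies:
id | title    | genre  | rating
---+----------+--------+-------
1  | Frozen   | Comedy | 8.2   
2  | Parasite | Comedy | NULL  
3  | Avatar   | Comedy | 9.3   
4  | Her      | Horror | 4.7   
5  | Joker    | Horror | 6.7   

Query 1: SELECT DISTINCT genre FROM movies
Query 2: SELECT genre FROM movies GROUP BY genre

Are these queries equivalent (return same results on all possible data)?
Yes, equivalent

Both queries return: [('Comedy',), ('Horror',)]

Reason: Both get unique genres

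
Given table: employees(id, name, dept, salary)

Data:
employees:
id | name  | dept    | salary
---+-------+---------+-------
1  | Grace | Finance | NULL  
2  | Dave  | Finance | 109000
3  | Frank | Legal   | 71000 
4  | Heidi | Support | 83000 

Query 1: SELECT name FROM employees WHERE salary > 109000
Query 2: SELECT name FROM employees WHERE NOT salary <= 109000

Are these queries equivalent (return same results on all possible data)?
Yes, equivalent

Both queries return: []

Reason: Both filter salary > 109000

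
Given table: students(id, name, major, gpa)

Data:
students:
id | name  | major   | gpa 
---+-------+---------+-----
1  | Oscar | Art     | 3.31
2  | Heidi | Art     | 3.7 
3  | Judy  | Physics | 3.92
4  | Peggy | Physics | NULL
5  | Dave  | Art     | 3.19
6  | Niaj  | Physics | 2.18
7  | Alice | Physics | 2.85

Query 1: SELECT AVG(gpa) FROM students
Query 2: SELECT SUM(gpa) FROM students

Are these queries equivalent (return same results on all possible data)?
No, not equivalent

Query 1 returns: [(3.1916666666666664,)]
Query 2 returns: [(19.15,)]

Reason: AVG vs SUM give different aggregate values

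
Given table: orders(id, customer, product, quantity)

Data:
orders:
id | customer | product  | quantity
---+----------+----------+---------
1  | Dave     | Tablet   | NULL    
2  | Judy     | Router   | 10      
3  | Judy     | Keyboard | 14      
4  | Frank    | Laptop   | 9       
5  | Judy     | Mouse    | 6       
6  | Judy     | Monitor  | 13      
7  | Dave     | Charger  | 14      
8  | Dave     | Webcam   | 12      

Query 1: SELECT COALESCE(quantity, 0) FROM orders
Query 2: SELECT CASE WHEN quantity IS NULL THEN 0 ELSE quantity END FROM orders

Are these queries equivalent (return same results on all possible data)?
Yes, equivalent

Both queries return: [(0,), (6,), (9,), (10,), (12,), (13,), (14,), (14,)]

Reason: COALESCE vs CASE for NULL handling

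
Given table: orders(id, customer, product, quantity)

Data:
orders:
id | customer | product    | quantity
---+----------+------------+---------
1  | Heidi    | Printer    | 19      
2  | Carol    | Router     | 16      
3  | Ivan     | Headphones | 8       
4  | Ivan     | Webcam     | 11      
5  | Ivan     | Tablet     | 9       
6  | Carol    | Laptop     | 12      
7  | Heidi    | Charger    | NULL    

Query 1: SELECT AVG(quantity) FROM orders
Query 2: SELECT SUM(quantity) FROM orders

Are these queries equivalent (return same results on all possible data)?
No, not equivalent

Query 1 returns: [(12.5,)]
Query 2 returns: [(75,)]

Reason: AVG vs SUM give different aggregate values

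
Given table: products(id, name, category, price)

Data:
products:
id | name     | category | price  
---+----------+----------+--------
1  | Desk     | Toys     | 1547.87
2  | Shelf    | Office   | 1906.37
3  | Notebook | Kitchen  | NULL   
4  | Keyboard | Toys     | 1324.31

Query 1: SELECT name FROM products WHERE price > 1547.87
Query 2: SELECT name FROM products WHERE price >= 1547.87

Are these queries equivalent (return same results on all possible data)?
No, not equivalent

Query 1 returns: [('Shelf',)]
Query 2 returns: [('Desk',), ('Shelf',)]

Reason: > vs >= gives different results when price = 1547.87 exists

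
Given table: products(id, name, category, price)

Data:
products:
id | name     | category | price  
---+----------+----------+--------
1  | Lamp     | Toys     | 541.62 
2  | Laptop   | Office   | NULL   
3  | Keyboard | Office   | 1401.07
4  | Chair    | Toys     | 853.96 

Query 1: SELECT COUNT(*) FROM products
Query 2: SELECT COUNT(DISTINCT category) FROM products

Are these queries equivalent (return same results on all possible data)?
No, not equivalent

Query 1 returns: [(4,)]
Query 2 returns: [(2,)]

Reason: COUNT(*) counts rows, COUNT(DISTINCT category) counts unique categorys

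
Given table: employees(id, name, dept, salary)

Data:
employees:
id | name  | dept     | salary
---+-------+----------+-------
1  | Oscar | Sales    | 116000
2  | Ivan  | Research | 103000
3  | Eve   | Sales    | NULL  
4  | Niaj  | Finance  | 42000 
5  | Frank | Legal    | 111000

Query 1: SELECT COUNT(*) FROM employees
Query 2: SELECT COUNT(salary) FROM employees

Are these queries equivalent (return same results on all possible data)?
No, not equivalent

Query 1 returns: [(5,)]
Query 2 returns: [(4,)]

Reason: COUNT(*) includes NULLs, COUNT(column) excludes them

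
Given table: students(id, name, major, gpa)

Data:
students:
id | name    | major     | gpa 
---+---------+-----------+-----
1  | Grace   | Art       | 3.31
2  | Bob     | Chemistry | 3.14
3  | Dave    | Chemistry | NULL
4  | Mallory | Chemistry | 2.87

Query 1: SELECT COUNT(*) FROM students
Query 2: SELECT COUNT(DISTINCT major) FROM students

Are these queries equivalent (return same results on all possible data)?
No, not equivalent

Query 1 returns: [(4,)]
Query 2 returns: [(2,)]

Reason: COUNT(*) counts rows, COUNT(DISTINCT major) counts unique majors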